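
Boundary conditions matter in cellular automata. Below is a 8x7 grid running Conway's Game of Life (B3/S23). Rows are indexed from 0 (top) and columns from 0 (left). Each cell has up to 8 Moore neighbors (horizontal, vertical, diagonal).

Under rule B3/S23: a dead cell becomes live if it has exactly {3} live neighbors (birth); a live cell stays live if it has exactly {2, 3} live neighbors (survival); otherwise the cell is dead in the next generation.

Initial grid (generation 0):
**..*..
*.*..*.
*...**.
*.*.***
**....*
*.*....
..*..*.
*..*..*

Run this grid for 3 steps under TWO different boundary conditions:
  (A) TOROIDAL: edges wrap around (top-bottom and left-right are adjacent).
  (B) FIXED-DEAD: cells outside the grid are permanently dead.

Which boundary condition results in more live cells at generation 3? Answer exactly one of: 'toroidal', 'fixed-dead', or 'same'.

Answer: toroidal

Derivation:
Under TOROIDAL boundary, generation 3:
*.*...*
*****.*
.*...*.
.*..**.
.**.*..
.*.....
......*
**.....
Population = 21

Under FIXED-DEAD boundary, generation 3:
**.....
..*....
*..*.*.
*.....*
..*..*.
....*..
..*....
..*....
Population = 13

Comparison: toroidal=21, fixed-dead=13 -> toroidal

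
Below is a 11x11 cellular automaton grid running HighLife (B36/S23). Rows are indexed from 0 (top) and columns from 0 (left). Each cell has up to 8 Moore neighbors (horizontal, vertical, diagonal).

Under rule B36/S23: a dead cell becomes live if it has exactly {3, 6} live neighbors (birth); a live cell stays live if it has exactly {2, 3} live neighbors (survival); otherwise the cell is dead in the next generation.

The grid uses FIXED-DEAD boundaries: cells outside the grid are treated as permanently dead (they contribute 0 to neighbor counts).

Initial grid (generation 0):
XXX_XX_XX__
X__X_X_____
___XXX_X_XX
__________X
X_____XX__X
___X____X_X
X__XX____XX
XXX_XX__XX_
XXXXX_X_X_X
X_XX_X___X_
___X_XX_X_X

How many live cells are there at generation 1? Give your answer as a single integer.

Simulating step by step:
Generation 0 (given above): 54 live cells
Generation 1: 45 live cells
XXXXXXX____
X______X_X_
___X_XX__XX
____XX_XX_X
_______X__X
___XX__XX_X
X____X____X
_______XX__
______XXX_X
X___X___X_X
__XX_XX__X_
Population at generation 1: 45

Answer: 45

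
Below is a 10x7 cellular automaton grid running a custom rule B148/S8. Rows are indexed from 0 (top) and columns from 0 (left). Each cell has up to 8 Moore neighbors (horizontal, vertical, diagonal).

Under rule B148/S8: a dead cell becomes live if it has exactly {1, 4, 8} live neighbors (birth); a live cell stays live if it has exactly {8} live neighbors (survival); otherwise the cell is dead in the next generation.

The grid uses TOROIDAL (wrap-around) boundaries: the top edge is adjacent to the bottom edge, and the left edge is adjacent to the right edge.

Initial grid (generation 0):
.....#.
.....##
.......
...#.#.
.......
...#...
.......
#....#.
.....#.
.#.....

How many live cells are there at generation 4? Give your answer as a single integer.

Simulating step by step:
Generation 0 (given above): 10 live cells
Generation 1: 21 live cells
.##....
#......
#.##...
..#...#
.....##
..#.#..
####.#.
.#.....
..#....
#.#....
Generation 2: 13 live cells
.......
..#.#..
.#..##.
.......
.......
.#.#.##
.......
.....#.
.#....#
......#
Generation 3: 25 live cells
###.#.#
#.....#
#.....#
####..#
.#.#...
.......
.#.#...
.##.#..
..#.#..
.##....
Generation 4: 9 live cells
.......
....##.
....#..
.......
#....#.
..#....
..#..#.
.......
.......
#......
Population at generation 4: 9

Answer: 9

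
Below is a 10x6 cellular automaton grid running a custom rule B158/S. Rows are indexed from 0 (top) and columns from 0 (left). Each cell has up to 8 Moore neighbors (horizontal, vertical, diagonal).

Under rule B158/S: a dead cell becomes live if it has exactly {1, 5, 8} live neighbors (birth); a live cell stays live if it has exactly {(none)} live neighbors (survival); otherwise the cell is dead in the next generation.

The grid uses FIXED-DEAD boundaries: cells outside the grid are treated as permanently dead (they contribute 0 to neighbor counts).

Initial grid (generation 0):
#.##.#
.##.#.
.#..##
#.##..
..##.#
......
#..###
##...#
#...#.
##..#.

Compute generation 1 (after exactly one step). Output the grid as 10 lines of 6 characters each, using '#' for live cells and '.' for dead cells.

Answer: ......
...#..
..##..
....#.
#.....
#...#.
......
....#.
.#....
..#...

Derivation:
Simulating step by step:
Generation 0 (given above): 28 live cells
Generation 1: 10 live cells
(generation 1 grid is the final answer)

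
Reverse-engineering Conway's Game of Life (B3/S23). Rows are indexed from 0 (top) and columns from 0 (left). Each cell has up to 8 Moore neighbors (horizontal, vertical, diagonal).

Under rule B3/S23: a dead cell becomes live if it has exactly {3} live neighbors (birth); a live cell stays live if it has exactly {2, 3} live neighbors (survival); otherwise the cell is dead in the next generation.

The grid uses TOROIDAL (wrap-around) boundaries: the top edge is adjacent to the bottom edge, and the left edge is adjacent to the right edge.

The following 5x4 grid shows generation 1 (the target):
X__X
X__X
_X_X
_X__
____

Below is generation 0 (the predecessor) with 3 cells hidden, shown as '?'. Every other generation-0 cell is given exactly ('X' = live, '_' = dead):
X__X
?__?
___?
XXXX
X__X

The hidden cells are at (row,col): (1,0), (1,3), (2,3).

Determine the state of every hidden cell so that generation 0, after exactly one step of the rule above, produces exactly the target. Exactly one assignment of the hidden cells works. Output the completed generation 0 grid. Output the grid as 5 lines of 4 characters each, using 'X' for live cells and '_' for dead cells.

Answer: X__X
____
___X
XXXX
X__X

Derivation:
Hidden generation-0 cells (in order): (1,0), (1,3), (2,3).
A hidden cell only influences target cells in its own 3x3 neighborhood. Try each of the 2^3 = 8 assignments, step the completed generation 0 forward once under B3/S23, and compare with the target:
  (1,0)=_ (1,3)=_ (2,3)=_ -> step gives (1,0)='_' but target has 'X' -> reject
  (1,0)=_ (1,3)=_ (2,3)=X -> step reproduces the target at every cell -> ACCEPT
  (1,0)=_ (1,3)=X (2,3)=_ -> step gives (0,0)='_' but target has 'X' -> reject
  (1,0)=_ (1,3)=X (2,3)=X -> step gives (0,0)='_' but target has 'X' -> reject
  (1,0)=X (1,3)=_ (2,3)=_ -> step gives (0,0)='_' but target has 'X' -> reject
  (1,0)=X (1,3)=_ (2,3)=X -> step gives (0,0)='_' but target has 'X' -> reject
  (1,0)=X (1,3)=X (2,3)=_ -> step gives (0,0)='_' but target has 'X' -> reject
  (1,0)=X (1,3)=X (2,3)=X -> step gives (0,0)='_' but target has 'X' -> reject
Unique solution: (1,0)=dead, (1,3)=dead, (2,3)=live.
Check: live-neighbor counts of every cell in the completed generation 0:
3223
3123
4343
5345
6556
Applying B3/S23 to generation 0 with these counts gives:
X__X
X__X
_X_X
_X__
____
which matches the target exactly.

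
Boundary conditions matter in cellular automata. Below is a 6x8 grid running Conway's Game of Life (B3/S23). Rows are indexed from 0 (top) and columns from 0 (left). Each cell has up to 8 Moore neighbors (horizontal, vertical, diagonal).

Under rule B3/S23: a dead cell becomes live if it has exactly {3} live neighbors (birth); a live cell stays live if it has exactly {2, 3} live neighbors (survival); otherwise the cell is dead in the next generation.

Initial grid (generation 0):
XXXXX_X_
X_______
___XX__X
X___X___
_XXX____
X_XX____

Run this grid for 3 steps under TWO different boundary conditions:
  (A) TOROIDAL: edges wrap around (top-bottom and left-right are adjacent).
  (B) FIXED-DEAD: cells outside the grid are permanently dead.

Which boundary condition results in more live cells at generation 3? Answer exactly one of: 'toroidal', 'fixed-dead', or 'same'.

Under TOROIDAL boundary, generation 3:
________
_X_X_XXX
_X_X____
___X_XX_
_X______
_X_____X
Population = 13

Under FIXED-DEAD boundary, generation 3:
XX______
X_XXX___
___X_X__
________
___XXX__
________
Population = 11

Comparison: toroidal=13, fixed-dead=11 -> toroidal

Answer: toroidal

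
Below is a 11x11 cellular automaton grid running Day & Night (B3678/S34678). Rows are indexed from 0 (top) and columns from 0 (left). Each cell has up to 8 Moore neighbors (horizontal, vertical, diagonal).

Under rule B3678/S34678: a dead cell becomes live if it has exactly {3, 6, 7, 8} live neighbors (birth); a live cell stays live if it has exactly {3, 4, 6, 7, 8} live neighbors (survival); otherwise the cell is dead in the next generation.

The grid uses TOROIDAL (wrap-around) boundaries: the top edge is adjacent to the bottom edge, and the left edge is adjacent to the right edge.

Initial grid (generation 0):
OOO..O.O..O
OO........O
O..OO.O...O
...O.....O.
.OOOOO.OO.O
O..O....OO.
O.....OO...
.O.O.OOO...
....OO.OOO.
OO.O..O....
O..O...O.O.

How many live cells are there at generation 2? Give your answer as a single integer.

Answer: 55

Derivation:
Simulating step by step:
Generation 0 (given above): 49 live cells
Generation 1: 57 live cells
O.O...O.OO.
O..OOOO..O.
OOO......OO
.O..O.OOOO.
O.OOO...O.O
O..O.O..OO.
.OO.OOOO..O
.....OO....
OO.OOOOOO..
..O..OO..O.
.O..O...O..
Generation 2: 55 live cells
........OO.
OO.O.O.O.OO
OOO......O.
O....O.OO.O
O.OOO.O..OO
O...OO..OO.
O..OO..OOO.
....OOOOO..
..O.OOOO...
O.O...O....
.OOO..O.O.O
Population at generation 2: 55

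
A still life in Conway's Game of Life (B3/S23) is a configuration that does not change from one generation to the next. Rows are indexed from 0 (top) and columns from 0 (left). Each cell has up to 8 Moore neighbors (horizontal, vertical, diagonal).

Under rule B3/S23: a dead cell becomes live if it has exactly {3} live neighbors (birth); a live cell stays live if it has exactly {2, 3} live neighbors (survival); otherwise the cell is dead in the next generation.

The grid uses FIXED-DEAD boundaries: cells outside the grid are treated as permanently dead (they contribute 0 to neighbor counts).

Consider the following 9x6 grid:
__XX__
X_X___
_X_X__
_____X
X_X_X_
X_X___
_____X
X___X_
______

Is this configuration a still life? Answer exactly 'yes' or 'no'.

Compute generation 1 and compare to generation 0 (given above):
Generation 1:
_XXX__
______
_XX___
_XXXX_
___X__
___X__
_X____
______
______
Cell (0,1) differs: gen0=0 vs gen1=1 -> NOT a still life.

Answer: no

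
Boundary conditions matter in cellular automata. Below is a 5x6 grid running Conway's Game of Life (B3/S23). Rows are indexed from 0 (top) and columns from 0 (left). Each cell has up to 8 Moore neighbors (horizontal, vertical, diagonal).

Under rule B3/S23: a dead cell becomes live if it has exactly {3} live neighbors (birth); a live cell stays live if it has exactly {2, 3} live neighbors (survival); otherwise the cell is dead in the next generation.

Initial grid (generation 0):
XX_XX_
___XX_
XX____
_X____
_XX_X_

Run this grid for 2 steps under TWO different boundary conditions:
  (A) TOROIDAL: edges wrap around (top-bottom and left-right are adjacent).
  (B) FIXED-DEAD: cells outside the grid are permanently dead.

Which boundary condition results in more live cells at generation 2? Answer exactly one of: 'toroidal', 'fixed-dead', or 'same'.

Under TOROIDAL boundary, generation 2:
X__X__
___X_X
_XXX__
XX___X
X____X
Population = 12

Under FIXED-DEAD boundary, generation 2:
__X_X_
____X_
_XXX__
X_____
______
Population = 7

Comparison: toroidal=12, fixed-dead=7 -> toroidal

Answer: toroidal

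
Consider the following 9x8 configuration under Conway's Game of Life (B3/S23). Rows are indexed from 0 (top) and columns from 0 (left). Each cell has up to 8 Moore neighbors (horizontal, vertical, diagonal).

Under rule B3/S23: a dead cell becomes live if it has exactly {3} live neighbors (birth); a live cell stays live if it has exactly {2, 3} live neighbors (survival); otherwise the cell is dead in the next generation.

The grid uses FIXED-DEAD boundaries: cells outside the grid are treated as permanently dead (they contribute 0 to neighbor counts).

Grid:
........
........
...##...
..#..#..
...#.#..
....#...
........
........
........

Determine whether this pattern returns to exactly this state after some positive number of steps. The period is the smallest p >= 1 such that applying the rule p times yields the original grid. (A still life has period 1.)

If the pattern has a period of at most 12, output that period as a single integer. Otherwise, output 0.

Simulating and comparing each generation to the original:
Gen 0 (original, given above): 7 live cells
Gen 1: 7 live cells, MATCHES original -> period = 1

Answer: 1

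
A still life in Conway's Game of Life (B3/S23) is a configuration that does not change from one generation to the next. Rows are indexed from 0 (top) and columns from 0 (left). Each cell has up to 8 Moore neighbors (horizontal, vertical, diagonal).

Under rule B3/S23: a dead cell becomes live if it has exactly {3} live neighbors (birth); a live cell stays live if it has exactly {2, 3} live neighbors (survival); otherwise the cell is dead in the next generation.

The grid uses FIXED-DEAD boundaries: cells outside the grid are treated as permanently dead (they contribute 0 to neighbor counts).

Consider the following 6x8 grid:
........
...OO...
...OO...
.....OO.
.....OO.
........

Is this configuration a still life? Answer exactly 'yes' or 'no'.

Compute generation 1 and compare to generation 0 (given above):
Generation 1:
........
...OO...
...O....
......O.
.....OO.
........
Cell (2,4) differs: gen0=1 vs gen1=0 -> NOT a still life.

Answer: no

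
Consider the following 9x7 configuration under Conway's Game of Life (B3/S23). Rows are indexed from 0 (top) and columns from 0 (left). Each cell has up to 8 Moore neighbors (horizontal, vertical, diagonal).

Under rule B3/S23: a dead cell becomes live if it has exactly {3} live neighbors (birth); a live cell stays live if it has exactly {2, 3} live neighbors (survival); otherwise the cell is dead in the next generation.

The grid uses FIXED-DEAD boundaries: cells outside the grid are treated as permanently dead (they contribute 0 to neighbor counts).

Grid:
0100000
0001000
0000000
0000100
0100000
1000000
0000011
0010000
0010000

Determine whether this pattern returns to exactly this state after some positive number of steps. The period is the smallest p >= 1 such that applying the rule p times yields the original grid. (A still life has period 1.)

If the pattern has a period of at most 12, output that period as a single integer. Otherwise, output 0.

Answer: 0

Derivation:
Simulating and comparing each generation to the original:
Gen 0 (original, given above): 9 live cells
Gen 1: 0 live cells, differs from original
Gen 2: 0 live cells, differs from original
Gen 3: 0 live cells, differs from original
Gen 4: 0 live cells, differs from original
Gen 5: 0 live cells, differs from original
Gen 6: 0 live cells, differs from original
Gen 7: 0 live cells, differs from original
Gen 8: 0 live cells, differs from original
Gen 9: 0 live cells, differs from original
Gen 10: 0 live cells, differs from original
Gen 11: 0 live cells, differs from original
Gen 12: 0 live cells, differs from original
No period found within 12 steps.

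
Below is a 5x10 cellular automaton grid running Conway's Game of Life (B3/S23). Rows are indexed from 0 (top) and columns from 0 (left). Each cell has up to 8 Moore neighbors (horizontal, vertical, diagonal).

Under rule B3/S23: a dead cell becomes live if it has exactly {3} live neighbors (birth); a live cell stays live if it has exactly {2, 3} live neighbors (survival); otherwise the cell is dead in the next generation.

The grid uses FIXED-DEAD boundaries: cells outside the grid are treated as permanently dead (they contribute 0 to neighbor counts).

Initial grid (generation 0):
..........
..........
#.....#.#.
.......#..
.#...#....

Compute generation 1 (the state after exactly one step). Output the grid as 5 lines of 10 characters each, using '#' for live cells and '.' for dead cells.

Simulating step by step:
Generation 0 (given above): 6 live cells
Generation 1: 3 live cells
(generation 1 grid is the final answer)

Answer: ..........
..........
.......#..
......##..
..........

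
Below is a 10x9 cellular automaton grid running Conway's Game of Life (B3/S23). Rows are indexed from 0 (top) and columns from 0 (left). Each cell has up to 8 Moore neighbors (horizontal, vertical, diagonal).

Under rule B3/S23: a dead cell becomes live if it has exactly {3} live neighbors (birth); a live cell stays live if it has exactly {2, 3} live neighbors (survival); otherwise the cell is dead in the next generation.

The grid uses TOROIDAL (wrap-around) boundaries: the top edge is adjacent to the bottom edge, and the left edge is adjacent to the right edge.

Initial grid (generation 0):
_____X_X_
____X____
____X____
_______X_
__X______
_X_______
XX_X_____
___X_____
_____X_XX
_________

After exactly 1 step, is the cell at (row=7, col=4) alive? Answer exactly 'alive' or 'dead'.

Answer: alive

Derivation:
Simulating step by step:
Generation 0 (given above): 14 live cells
Generation 1: 12 live cells
_________
____XX___
_________
_________
_________
XX_______
XX_______
X_X_X___X
_________
_______XX

Cell (7,4) at generation 1: 1 -> alive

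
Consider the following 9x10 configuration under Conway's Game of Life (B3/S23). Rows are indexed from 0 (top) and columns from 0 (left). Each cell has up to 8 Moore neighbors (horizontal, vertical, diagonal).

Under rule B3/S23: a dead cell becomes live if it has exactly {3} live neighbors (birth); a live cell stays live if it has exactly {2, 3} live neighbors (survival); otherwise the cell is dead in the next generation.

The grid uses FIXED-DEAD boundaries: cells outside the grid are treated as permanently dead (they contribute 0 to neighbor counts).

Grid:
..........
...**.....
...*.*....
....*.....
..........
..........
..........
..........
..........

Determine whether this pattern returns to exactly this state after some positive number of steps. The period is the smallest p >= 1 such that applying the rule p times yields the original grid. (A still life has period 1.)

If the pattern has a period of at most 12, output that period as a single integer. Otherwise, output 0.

Simulating and comparing each generation to the original:
Gen 0 (original, given above): 5 live cells
Gen 1: 5 live cells, MATCHES original -> period = 1

Answer: 1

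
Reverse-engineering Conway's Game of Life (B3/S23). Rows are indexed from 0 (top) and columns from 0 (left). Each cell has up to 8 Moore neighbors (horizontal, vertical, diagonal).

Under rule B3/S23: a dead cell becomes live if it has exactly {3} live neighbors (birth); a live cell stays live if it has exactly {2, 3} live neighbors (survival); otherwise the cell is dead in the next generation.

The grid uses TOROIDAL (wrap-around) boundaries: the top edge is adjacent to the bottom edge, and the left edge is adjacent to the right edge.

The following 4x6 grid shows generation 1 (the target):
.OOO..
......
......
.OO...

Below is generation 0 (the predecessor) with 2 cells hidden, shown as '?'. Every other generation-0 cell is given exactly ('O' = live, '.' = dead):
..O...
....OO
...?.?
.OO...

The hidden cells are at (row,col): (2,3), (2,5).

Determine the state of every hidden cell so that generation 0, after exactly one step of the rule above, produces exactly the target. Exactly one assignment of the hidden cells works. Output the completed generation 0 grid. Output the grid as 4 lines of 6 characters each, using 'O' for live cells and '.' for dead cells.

Answer: ..O...
....OO
......
.OO...

Derivation:
Hidden generation-0 cells (in order): (2,3), (2,5).
A hidden cell only influences target cells in its own 3x3 neighborhood. Try each of the 2^2 = 4 assignments, step the completed generation 0 forward once under B3/S23, and compare with the target:
  (2,3)=. (2,5)=. -> step reproduces the target at every cell -> ACCEPT
  (2,3)=. (2,5)=O -> step gives (1,4)='O' but target has '.' -> reject
  (2,3)=O (2,5)=. -> step gives (1,3)='O' but target has '.' -> reject
  (2,3)=O (2,5)=O -> step gives (1,3)='O' but target has '.' -> reject
Unique solution: (2,3)=dead, (2,5)=dead.
Check: live-neighbor counts of every cell in the completed generation 0:
232322
111211
222222
122200
Applying B3/S23 to generation 0 with these counts gives:
.OOO..
......
......
.OO...
which matches the target exactly.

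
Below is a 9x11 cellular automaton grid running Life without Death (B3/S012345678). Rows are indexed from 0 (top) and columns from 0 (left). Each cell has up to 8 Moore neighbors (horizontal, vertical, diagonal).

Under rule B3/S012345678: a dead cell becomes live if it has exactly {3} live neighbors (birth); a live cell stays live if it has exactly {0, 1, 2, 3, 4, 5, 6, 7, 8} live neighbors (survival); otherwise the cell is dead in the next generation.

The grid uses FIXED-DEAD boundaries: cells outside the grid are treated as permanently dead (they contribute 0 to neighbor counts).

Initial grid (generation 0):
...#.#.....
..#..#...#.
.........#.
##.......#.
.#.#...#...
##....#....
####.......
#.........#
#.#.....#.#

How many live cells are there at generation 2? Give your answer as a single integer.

Simulating step by step:
Generation 0 (given above): 25 live cells
Generation 1: 37 live cells
...###.....
..#.##...#.
.#......###
###.....##.
.#.#...#...
##.#..#....
####.......
#..#.....##
###.....###
Generation 2: 47 live cells
...###.....
..#.##..###
##.#....###
###....####
.#.#...##..
##.##.#....
#####......
#..#....###
###.....###
Population at generation 2: 47

Answer: 47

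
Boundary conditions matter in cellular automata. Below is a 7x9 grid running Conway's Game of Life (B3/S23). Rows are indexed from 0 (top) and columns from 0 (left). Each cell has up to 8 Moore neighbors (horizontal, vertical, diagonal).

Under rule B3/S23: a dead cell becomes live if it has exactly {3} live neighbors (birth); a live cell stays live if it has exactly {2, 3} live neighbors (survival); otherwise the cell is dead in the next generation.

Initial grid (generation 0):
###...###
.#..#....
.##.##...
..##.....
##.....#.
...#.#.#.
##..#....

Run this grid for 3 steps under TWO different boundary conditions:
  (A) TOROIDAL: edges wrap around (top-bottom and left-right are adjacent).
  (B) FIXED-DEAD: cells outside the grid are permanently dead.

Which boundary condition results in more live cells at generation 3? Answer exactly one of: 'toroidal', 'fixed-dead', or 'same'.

Under TOROIDAL boundary, generation 3:
##.....##
.........
.......#.
......#..
#.#...##.
.#....##.
......###
Population = 16

Under FIXED-DEAD boundary, generation 3:
.###.###.
.###.....
#.##.###.
##.......
###......
..###....
...##....
Population = 25

Comparison: toroidal=16, fixed-dead=25 -> fixed-dead

Answer: fixed-dead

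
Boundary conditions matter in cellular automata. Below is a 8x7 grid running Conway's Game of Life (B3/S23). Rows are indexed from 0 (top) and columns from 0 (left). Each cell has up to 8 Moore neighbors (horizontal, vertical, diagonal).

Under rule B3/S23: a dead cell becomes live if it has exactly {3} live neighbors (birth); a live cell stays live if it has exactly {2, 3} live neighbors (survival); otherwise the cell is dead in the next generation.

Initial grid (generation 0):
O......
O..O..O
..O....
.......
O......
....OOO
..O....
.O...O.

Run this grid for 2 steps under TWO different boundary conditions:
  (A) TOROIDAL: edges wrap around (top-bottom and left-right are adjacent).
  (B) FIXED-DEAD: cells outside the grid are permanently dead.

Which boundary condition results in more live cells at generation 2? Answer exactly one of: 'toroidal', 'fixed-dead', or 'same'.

Answer: toroidal

Derivation:
Under TOROIDAL boundary, generation 2:
..O...O
.O....O
O......
.......
.....OO
O...O..
O.....O
.O.....
Population = 12

Under FIXED-DEAD boundary, generation 2:
.......
.......
.......
.......
.......
....OOO
.....O.
.......
Population = 4

Comparison: toroidal=12, fixed-dead=4 -> toroidal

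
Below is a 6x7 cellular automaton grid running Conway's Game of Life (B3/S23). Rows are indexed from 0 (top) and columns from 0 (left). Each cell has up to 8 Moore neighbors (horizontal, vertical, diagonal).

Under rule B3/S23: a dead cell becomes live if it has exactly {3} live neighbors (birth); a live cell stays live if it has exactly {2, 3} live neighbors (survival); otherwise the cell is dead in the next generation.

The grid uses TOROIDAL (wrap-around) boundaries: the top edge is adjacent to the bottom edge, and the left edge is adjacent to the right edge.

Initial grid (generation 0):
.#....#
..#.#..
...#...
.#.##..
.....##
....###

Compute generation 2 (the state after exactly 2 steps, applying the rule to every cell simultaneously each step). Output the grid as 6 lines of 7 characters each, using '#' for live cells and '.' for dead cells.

Answer: ..#.##.
..###..
.......
..#####
..#...#
....#..

Derivation:
Simulating step by step:
Generation 0 (given above): 13 live cells
Generation 1: 14 live cells
#..##.#
..##...
.......
..####.
#..#..#
....#..
Generation 2: 14 live cells
(generation 2 grid is the final answer)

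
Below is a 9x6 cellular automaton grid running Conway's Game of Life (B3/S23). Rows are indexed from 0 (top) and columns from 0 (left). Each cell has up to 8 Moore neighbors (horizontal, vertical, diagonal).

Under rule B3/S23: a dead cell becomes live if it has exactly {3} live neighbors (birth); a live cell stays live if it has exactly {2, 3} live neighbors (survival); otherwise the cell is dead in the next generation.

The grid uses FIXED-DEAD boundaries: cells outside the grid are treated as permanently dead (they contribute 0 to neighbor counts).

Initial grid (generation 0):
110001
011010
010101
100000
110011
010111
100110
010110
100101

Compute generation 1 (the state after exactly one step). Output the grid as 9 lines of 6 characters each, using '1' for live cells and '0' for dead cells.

Simulating step by step:
Generation 0 (given above): 27 live cells
Generation 1: 26 live cells
(generation 1 grid is the final answer)

Answer: 111000
000111
110110
101001
111101
010000
110000
110001
001100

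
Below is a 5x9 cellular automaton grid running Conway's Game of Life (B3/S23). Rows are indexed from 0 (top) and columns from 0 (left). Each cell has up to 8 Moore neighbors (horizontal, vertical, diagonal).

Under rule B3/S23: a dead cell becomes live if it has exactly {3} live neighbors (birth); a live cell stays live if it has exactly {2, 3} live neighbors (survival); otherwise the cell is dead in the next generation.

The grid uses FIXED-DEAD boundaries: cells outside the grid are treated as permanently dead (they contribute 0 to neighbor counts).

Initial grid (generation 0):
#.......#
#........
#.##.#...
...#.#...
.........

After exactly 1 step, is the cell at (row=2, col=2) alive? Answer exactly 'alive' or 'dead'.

Simulating step by step:
Generation 0 (given above): 9 live cells
Generation 1: 6 live cells
.........
#........
.###.....
..##.....
.........

Cell (2,2) at generation 1: 1 -> alive

Answer: alive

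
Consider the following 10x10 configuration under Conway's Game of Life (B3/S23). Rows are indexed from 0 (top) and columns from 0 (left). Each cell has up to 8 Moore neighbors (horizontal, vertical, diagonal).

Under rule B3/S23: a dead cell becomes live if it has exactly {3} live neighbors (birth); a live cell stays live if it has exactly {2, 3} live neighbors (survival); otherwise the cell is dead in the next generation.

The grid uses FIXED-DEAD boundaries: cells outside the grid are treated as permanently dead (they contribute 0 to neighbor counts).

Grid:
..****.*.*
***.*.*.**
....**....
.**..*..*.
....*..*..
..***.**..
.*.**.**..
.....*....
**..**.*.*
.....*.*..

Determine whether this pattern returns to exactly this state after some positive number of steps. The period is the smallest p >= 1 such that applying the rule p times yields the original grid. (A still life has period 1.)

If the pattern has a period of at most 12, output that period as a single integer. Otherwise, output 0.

Answer: 0

Derivation:
Simulating and comparing each generation to the original:
Gen 0 (original, given above): 40 live cells
Gen 1: 40 live cells, differs from original
Gen 2: 40 live cells, differs from original
Gen 3: 34 live cells, differs from original
Gen 4: 33 live cells, differs from original
Gen 5: 28 live cells, differs from original
Gen 6: 19 live cells, differs from original
Gen 7: 17 live cells, differs from original
Gen 8: 14 live cells, differs from original
Gen 9: 12 live cells, differs from original
Gen 10: 11 live cells, differs from original
Gen 11: 11 live cells, differs from original
Gen 12: 10 live cells, differs from original
No period found within 12 steps.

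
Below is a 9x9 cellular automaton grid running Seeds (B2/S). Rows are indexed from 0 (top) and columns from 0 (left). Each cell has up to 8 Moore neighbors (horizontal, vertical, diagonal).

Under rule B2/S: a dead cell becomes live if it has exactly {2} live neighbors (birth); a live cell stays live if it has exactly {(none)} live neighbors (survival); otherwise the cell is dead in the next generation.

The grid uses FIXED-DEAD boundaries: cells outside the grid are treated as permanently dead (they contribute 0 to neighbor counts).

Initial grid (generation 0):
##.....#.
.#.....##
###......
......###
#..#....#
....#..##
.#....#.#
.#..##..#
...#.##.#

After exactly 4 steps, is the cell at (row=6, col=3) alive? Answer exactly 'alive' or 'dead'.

Simulating step by step:
Generation 0 (given above): 29 live cells
Generation 1: 18 live cells
..#...#..
......#..
.........
...#.....
....##...
####.##..
#.##.....
#..#.....
..#......
Generation 2: 11 live cells
.....#.#.
.....#.#.
.........
.....#...
#........
.........
.....##..
....#....
.#.#.....
Generation 3: 14 live cells
....#...#
....#...#
....##...
.........
.........
.....##..
....#....
..##..#..
..#.#....
Generation 4: 15 live cells
...#.#.#.
.......#.
...#.....
....##...
.....##..
....#....
..#....#.
.#.......
.#...#...

Cell (6,3) at generation 4: 0 -> dead

Answer: dead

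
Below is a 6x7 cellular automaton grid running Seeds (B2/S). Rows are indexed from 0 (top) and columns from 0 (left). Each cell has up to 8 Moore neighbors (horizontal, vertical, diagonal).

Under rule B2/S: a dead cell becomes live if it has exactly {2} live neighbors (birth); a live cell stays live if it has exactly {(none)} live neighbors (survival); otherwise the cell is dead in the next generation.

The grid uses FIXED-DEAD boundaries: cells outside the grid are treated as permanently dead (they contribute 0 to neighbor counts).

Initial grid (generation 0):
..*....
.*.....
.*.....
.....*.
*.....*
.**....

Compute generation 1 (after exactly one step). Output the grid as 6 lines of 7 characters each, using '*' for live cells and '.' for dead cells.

Simulating step by step:
Generation 0 (given above): 8 live cells
Generation 1: 10 live cells
(generation 1 grid is the final answer)

Answer: .*.....
*......
*.*....
**....*
..*..*.
*......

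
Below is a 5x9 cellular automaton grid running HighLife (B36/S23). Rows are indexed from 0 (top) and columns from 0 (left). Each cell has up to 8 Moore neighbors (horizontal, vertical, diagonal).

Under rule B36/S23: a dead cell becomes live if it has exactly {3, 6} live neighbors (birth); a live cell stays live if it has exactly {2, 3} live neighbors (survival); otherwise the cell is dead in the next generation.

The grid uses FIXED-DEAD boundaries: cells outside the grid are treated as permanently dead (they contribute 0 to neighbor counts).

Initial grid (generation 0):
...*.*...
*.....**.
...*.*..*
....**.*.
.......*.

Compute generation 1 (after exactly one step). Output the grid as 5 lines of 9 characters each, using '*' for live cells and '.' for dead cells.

Answer: ......*..
.....***.
.....*..*
....**.**
......*..

Derivation:
Simulating step by step:
Generation 0 (given above): 12 live cells
Generation 1: 11 live cells
(generation 1 grid is the final answer)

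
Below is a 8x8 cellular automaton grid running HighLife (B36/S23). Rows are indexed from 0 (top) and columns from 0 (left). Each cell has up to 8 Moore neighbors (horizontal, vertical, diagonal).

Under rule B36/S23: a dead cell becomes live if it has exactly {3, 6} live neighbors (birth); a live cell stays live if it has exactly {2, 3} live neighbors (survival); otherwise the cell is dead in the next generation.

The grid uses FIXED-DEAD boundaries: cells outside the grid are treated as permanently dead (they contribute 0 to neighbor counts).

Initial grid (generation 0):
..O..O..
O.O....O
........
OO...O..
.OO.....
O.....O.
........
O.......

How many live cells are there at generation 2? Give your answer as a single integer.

Simulating step by step:
Generation 0 (given above): 13 live cells
Generation 1: 8 live cells
.O......
.O......
O.......
OOO.....
..O.....
.O......
........
........
Generation 2: 8 live cells
........
OO......
O.O.....
O.O.....
O.O.....
........
........
........
Population at generation 2: 8

Answer: 8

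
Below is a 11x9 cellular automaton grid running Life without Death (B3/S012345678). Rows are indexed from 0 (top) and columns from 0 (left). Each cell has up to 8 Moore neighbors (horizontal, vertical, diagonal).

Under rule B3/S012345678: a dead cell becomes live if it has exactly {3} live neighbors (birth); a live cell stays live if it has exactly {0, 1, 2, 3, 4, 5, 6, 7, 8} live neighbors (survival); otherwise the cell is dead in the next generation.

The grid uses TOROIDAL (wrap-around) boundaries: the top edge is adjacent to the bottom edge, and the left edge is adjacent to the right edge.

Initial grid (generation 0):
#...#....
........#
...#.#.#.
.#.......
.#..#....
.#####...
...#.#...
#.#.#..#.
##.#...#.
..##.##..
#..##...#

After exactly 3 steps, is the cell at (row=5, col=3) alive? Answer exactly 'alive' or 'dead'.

Simulating step by step:
Generation 0 (given above): 32 live cells
Generation 1: 44 live cells
#..##....
....#...#
...#.#.#.
.##.#....
##..##...
.#####...
...#.##..
#.#.#.##.
##.#.#.#.
..##.###.
#####...#
Generation 2: 53 live cells
#..###...
....##..#
..##.#.#.
###.#.#..
##..##...
######...
...#.###.
#.#.#.##.
##.#.#.#.
..##.###.
#####.###
Generation 3: 61 live cells
#..###...
..#.##..#
#.##.#.##
###.#.#.#
##..###.#
######..#
#..#.###.
#.#.#.##.
##.#.#.#.
..##.###.
#####.###

Cell (5,3) at generation 3: 1 -> alive

Answer: alive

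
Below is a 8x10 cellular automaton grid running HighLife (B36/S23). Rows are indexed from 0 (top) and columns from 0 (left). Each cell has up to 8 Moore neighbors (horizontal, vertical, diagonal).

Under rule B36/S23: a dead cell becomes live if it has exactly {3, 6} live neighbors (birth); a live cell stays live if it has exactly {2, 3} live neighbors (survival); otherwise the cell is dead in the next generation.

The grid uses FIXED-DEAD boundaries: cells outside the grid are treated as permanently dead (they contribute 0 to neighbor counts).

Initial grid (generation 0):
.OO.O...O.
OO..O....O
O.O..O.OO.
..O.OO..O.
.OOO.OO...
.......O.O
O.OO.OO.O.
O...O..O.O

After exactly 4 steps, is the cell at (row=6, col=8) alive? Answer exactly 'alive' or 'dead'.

Answer: alive

Derivation:
Simulating step by step:
Generation 0 (given above): 34 live cells
Generation 1: 39 live cells
OOOO......
O...OO.O.O
O.O..OOOOO
........O.
.OOO.OOOO.
.......OO.
.O.OOOO..O
.O.OOOOOO.
Generation 2: 30 live cells
OOOOO.....
OO..OO.O.O
.O..OO...O
...OO.O...
..O...O..O
.O....O..O
...O...O.O
...O...OO.
Generation 3: 29 live cells
O.OOOO....
......O.O.
OOO.....O.
..OOO.O...
..OO..OO..
..O...OO.O
..O...OO.O
.......OO.
Generation 4: 24 live cells
...OOO....
O...OO.O..
.OO..O....
....OOO...
.O..O...O.
.OO..O....
........OO
......OOO.

Cell (6,8) at generation 4: 1 -> alive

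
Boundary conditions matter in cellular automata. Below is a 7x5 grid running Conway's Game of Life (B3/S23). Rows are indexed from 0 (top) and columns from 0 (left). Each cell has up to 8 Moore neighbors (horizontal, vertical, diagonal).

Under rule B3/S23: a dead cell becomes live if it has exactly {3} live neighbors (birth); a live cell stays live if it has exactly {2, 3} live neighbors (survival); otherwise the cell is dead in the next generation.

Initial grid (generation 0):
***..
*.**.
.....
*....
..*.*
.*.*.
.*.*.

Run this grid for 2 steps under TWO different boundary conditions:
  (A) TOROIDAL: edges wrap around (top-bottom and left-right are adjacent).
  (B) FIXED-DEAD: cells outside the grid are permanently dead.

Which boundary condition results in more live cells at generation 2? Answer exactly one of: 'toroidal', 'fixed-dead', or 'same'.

Under TOROIDAL boundary, generation 2:
***..
..**.
.**.*
.....
.....
.....
.***.
Population = 11

Under FIXED-DEAD boundary, generation 2:
..**.
*..*.
.**..
.*...
.*.**
.*.**
.....
Population = 13

Comparison: toroidal=11, fixed-dead=13 -> fixed-dead

Answer: fixed-dead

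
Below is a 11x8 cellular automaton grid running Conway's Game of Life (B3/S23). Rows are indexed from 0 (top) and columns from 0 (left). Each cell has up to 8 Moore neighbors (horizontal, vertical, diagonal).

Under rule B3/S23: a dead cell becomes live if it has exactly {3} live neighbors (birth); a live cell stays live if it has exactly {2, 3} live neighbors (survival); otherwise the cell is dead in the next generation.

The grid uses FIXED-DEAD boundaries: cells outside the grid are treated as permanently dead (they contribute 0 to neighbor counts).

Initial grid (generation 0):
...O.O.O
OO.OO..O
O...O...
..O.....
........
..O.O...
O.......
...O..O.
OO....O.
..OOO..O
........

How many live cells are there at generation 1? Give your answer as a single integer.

Simulating step by step:
Generation 0 (given above): 23 live cells
Generation 1: 25 live cells
..OO..O.
OOOO.OO.
O.O.O...
........
...O....
........
...O....
OO......
.O..OOOO
.OOO....
...O....
Population at generation 1: 25

Answer: 25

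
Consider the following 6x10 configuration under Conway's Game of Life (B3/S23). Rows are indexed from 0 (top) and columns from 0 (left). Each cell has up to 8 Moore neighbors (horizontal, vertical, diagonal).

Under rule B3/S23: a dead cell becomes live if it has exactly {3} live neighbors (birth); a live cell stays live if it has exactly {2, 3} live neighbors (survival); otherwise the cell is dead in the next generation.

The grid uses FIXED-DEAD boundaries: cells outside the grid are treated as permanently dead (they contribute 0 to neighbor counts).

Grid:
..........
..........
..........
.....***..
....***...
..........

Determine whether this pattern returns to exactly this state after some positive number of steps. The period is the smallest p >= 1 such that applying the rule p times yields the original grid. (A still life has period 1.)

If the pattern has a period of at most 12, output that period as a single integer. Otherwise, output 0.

Answer: 2

Derivation:
Simulating and comparing each generation to the original:
Gen 0 (original, given above): 6 live cells
Gen 1: 6 live cells, differs from original
Gen 2: 6 live cells, MATCHES original -> period = 2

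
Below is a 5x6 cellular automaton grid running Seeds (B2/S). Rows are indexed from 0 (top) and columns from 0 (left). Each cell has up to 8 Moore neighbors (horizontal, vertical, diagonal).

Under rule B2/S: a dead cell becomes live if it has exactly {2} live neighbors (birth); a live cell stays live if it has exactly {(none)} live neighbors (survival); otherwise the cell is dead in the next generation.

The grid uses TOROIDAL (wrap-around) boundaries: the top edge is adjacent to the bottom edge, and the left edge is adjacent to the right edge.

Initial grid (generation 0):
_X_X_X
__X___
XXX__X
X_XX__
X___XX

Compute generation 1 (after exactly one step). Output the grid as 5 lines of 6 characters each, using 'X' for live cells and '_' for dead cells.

Answer: ______
______
____X_
______
______

Derivation:
Simulating step by step:
Generation 0 (given above): 14 live cells
Generation 1: 1 live cells
(generation 1 grid is the final answer)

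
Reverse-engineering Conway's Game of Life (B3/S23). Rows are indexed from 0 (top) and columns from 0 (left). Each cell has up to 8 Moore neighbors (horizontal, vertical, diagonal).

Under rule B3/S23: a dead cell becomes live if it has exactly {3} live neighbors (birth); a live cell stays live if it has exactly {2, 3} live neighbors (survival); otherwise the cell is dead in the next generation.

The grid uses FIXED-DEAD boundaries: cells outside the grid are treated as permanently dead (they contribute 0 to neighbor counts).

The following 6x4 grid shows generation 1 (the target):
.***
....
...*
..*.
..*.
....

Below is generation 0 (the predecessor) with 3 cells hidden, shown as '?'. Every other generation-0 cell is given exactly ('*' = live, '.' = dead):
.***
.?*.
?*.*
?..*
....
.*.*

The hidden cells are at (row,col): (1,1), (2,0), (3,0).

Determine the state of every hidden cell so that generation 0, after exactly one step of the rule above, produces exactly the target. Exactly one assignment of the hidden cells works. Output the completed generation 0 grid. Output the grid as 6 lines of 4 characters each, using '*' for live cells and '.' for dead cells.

Answer: .***
..*.
.*.*
...*
....
.*.*

Derivation:
Hidden generation-0 cells (in order): (1,1), (2,0), (3,0).
A hidden cell only influences target cells in its own 3x3 neighborhood. Try each of the 2^3 = 8 assignments, step the completed generation 0 forward once under B3/S23, and compare with the target:
  (1,1)=. (2,0)=. (3,0)=. -> step reproduces the target at every cell -> ACCEPT
  (1,1)=. (2,0)=. (3,0)=* -> step gives (2,1)='*' but target has '.' -> reject
  (1,1)=. (2,0)=* (3,0)=. -> step gives (1,0)='*' but target has '.' -> reject
  (1,1)=. (2,0)=* (3,0)=* -> step gives (1,0)='*' but target has '.' -> reject
  (1,1)=* (2,0)=. (3,0)=. -> step gives (0,2)='.' but target has '*' -> reject
  (1,1)=* (2,0)=. (3,0)=* -> step gives (0,2)='.' but target has '*' -> reject
  (1,1)=* (2,0)=* (3,0)=. -> step gives (0,2)='.' but target has '*' -> reject
  (1,1)=* (2,0)=* (3,0)=* -> step gives (0,2)='.' but target has '*' -> reject
Unique solution: (1,1)=dead, (2,0)=dead, (3,0)=dead.
Check: live-neighbor counts of every cell in the completed generation 0:
1232
2454
1142
1131
1132
1020
Applying B3/S23 to generation 0 with these counts gives:
.***
....
...*
..*.
..*.
....
which matches the target exactly.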